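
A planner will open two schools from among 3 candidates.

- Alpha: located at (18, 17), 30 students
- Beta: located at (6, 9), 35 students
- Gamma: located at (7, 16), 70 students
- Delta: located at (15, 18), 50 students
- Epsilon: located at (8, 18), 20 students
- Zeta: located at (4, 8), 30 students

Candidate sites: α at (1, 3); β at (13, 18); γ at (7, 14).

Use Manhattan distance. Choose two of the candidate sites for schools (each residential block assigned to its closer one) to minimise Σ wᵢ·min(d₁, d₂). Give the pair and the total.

Evaluate every pair (each demand assigned to the nearer of the two):
  {β, γ}: total = 1000
  {α, β}: total = 1565
  {α, γ}: total = 1710
Best pair: {β, γ} with total 1000.

{β, γ}, total 1000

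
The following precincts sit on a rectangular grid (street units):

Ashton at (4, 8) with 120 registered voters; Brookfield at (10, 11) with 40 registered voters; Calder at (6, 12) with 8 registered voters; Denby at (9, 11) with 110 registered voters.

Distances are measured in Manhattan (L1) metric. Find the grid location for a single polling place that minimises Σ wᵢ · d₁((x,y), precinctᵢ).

(9, 11)

Manhattan distance separates: Σwᵢ(|x−xᵢ|+|y−yᵢ|) = Σwᵢ|x−xᵢ| + Σwᵢ|y−yᵢ|, so x and y are optimised independently as 1-D weighted medians.
Total weight W = 278; half = 139.
x-coordinate, sorted with cumulative weight:
  x=4 (Ashton, w=120) cum 120
  x=6 (Calder, w=8) cum 128
  x=9 (Denby, w=110) cum 238  ← median
  x=10 (Brookfield, w=40) cum 278
⇒ x* = 9
y-coordinate, sorted with cumulative weight:
  y=8 (Ashton, w=120) cum 120
  y=11 (Brookfield, w=40) cum 160  ← median
  y=11 (Denby, w=110) cum 270
  y=12 (Calder, w=8) cum 278
⇒ y* = 11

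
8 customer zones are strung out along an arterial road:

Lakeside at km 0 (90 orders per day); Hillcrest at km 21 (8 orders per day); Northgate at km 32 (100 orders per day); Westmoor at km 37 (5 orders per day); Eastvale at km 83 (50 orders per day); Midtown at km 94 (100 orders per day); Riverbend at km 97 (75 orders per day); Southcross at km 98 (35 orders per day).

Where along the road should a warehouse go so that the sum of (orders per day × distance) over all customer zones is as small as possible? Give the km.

For a sum of weighted absolute distances on a line, the optimum is the weighted median (not the mean). Total weight W = 463; half-weight = 231.5.
Sort by position and accumulate weight:
  km 0 (Lakeside, w=90) → cum 90
  km 21 (Hillcrest, w=8) → cum 98
  km 32 (Northgate, w=100) → cum 198
  km 37 (Westmoor, w=5) → cum 203
  km 83 (Eastvale, w=50) → cum 253  ≥ 231.5 → median here
  km 94 (Midtown, w=100) → cum 353
  km 97 (Riverbend, w=75) → cum 428
  km 98 (Southcross, w=35) → cum 463
Optimal location: km 83.

x = 83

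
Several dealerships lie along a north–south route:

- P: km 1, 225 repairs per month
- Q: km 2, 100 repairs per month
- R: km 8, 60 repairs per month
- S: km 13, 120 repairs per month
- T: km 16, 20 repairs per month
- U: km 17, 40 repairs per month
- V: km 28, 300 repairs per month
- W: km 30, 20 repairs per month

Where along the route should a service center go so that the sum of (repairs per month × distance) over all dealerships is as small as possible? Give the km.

x = 13

For a sum of weighted absolute distances on a line, the optimum is the weighted median (not the mean). Total weight W = 885; half-weight = 442.5.
Sort by position and accumulate weight:
  km 1 (P, w=225) → cum 225
  km 2 (Q, w=100) → cum 325
  km 8 (R, w=60) → cum 385
  km 13 (S, w=120) → cum 505  ≥ 442.5 → median here
  km 16 (T, w=20) → cum 525
  km 17 (U, w=40) → cum 565
  km 28 (V, w=300) → cum 865
  km 30 (W, w=20) → cum 885
Optimal location: km 13.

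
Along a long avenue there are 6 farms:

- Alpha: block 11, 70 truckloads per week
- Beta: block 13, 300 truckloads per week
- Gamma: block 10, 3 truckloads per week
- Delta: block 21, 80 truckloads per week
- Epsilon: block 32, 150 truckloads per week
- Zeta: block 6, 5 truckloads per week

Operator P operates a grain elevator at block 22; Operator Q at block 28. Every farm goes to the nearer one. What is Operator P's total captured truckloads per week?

The indifferent point is the midpoint (22+28)/2 = 25; farms left of it (closer to Operator P at 22) go to Operator P, those right go to Operator Q.
  Zeta at 6 (w=5) → Operator P
  Gamma at 10 (w=3) → Operator P
  Alpha at 11 (w=70) → Operator P
  Beta at 13 (w=300) → Operator P
  Delta at 21 (w=80) → Operator P
  Epsilon at 32 (w=150) → Operator Q
Operator P captures 458; Operator Q captures 150.

458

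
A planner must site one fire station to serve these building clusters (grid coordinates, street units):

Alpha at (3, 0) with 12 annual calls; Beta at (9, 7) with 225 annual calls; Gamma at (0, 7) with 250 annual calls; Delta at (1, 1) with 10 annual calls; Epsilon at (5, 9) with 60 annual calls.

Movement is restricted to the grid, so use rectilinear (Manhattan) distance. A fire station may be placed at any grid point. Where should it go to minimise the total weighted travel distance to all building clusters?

Manhattan distance separates: Σwᵢ(|x−xᵢ|+|y−yᵢ|) = Σwᵢ|x−xᵢ| + Σwᵢ|y−yᵢ|, so x and y are optimised independently as 1-D weighted medians.
Total weight W = 557; half = 278.5.
x-coordinate, sorted with cumulative weight:
  x=0 (Gamma, w=250) cum 250
  x=1 (Delta, w=10) cum 260
  x=3 (Alpha, w=12) cum 272
  x=5 (Epsilon, w=60) cum 332  ← median
  x=9 (Beta, w=225) cum 557
⇒ x* = 5
y-coordinate, sorted with cumulative weight:
  y=0 (Alpha, w=12) cum 12
  y=1 (Delta, w=10) cum 22
  y=7 (Beta, w=225) cum 247
  y=7 (Gamma, w=250) cum 497  ← median
  y=9 (Epsilon, w=60) cum 557
⇒ y* = 7

(5, 7)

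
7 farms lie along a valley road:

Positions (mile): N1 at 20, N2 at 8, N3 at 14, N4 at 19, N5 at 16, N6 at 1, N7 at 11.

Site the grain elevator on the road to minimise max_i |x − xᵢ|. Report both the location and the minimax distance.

The 1-center on a line is the midpoint of the two extreme points: leftmost at 1, rightmost at 20.
Optimal location = (1 + 20)/2 = 10.5; maximum distance = (20 − 1)/2 = 9.5.

location 10.5, max distance 9.5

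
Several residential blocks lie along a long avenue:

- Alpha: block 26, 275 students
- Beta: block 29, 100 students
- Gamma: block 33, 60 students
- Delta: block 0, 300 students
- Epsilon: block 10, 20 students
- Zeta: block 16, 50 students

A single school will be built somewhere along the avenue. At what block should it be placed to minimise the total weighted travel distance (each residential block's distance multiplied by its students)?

x = 26

For a sum of weighted absolute distances on a line, the optimum is the weighted median (not the mean). Total weight W = 805; half-weight = 402.5.
Sort by position and accumulate weight:
  block 0 (Delta, w=300) → cum 300
  block 10 (Epsilon, w=20) → cum 320
  block 16 (Zeta, w=50) → cum 370
  block 26 (Alpha, w=275) → cum 645  ≥ 402.5 → median here
  block 29 (Beta, w=100) → cum 745
  block 33 (Gamma, w=60) → cum 805
Optimal location: block 26.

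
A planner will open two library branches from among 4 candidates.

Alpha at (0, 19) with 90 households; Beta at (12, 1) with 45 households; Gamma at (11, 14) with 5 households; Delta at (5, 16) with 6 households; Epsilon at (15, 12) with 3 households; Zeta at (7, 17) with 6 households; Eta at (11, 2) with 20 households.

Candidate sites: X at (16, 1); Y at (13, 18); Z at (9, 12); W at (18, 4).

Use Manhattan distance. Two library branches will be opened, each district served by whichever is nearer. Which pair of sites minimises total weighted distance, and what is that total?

{X, Y}, total 1716

Evaluate every pair (each demand assigned to the nearer of the two):
  {X, Y}: total = 1716
  {X, Z}: total = 1868
  {Y, W}: total = 2001
  {Z, W}: total = 2153
  {Y, Z}: total = 2258
  {X, W}: total = 3682
Best pair: {X, Y} with total 1716.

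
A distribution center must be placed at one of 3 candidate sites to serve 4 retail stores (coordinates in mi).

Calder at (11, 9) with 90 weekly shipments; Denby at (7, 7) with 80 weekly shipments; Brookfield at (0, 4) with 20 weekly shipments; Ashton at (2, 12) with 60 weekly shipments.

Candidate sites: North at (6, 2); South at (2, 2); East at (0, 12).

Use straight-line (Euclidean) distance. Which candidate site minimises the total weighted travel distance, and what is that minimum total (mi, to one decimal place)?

Total weighted distance at each candidate:
  North (6, 2): total = 1954.8
  South (2, 2): total = 2248.4
  East (0, 12): total = 1994.3
Minimum is at North with total 1954.8 mi.

North, total 1954.8 mi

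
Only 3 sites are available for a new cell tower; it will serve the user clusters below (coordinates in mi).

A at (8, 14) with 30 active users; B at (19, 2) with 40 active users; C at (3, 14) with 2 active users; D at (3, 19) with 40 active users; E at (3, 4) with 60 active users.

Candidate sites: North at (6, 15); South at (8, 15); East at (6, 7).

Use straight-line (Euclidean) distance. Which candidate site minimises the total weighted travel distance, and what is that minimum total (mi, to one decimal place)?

East, total 1540.1 mi

Total weighted distance at each candidate:
  North (6, 15): total = 1692.9
  South (8, 15): total = 1702.5
  East (6, 7): total = 1540.1
Minimum is at East with total 1540.1 mi.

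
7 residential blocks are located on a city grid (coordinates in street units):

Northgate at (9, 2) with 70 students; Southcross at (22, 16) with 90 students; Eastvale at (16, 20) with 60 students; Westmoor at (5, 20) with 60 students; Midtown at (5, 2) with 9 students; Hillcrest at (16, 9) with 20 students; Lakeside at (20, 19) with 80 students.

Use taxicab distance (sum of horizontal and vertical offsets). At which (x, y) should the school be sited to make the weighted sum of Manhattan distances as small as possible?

Manhattan distance separates: Σwᵢ(|x−xᵢ|+|y−yᵢ|) = Σwᵢ|x−xᵢ| + Σwᵢ|y−yᵢ|, so x and y are optimised independently as 1-D weighted medians.
Total weight W = 389; half = 194.5.
x-coordinate, sorted with cumulative weight:
  x=5 (Westmoor, w=60) cum 60
  x=5 (Midtown, w=9) cum 69
  x=9 (Northgate, w=70) cum 139
  x=16 (Eastvale, w=60) cum 199  ← median
  x=16 (Hillcrest, w=20) cum 219
  x=20 (Lakeside, w=80) cum 299
  x=22 (Southcross, w=90) cum 389
⇒ x* = 16
y-coordinate, sorted with cumulative weight:
  y=2 (Northgate, w=70) cum 70
  y=2 (Midtown, w=9) cum 79
  y=9 (Hillcrest, w=20) cum 99
  y=16 (Southcross, w=90) cum 189
  y=19 (Lakeside, w=80) cum 269  ← median
  y=20 (Eastvale, w=60) cum 329
  y=20 (Westmoor, w=60) cum 389
⇒ y* = 19

(16, 19)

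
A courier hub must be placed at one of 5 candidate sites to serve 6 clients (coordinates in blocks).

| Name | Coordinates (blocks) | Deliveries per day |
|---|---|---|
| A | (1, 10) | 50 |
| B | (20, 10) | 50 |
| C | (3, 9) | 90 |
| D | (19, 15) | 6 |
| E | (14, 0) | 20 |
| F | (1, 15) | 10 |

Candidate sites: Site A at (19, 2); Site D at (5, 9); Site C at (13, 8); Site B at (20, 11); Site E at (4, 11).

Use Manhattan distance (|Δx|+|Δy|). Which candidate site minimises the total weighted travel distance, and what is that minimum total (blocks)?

Site D, total 1810 blocks

Total weighted distance at each candidate:
  Site A (19, 2): total = 4348
  Site D (5, 9): total = 1810
  Site C (13, 8): total = 2588
  Site B (20, 11): total = 3360
  Site E (4, 11): total = 1924
Minimum is at Site D with total 1810 blocks.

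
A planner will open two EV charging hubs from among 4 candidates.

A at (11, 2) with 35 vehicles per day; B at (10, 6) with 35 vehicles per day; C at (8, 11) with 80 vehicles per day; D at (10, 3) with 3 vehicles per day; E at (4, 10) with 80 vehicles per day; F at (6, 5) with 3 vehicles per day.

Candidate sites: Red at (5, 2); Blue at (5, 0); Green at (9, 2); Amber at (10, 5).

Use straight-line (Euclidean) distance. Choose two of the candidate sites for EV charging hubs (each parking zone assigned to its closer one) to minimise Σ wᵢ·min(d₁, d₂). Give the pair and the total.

{Green, Amber}, total 1252.0

Evaluate every pair (each demand assigned to the nearer of the two):
  {Green, Amber}: total = 1252.0
  {Red, Amber}: total = 1292.0
  {Blue, Amber}: total = 1294.5
  {Red, Green}: total = 1597.4
  {Blue, Green}: total = 1710.4
  {Red, Blue}: total = 1862.8
Best pair: {Green, Amber} with total 1252.0.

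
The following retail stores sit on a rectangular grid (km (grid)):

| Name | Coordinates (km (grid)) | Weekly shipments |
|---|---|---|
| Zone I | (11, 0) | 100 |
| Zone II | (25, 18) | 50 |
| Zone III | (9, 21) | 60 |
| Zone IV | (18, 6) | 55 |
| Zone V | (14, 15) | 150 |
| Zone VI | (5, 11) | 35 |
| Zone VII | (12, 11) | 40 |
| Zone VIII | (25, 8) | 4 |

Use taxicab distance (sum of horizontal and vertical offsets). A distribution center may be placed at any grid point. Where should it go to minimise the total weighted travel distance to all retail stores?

Manhattan distance separates: Σwᵢ(|x−xᵢ|+|y−yᵢ|) = Σwᵢ|x−xᵢ| + Σwᵢ|y−yᵢ|, so x and y are optimised independently as 1-D weighted medians.
Total weight W = 494; half = 247.
x-coordinate, sorted with cumulative weight:
  x=5 (Zone VI, w=35) cum 35
  x=9 (Zone III, w=60) cum 95
  x=11 (Zone I, w=100) cum 195
  x=12 (Zone VII, w=40) cum 235
  x=14 (Zone V, w=150) cum 385  ← median
  x=18 (Zone IV, w=55) cum 440
  x=25 (Zone II, w=50) cum 490
  x=25 (Zone VIII, w=4) cum 494
⇒ x* = 14
y-coordinate, sorted with cumulative weight:
  y=0 (Zone I, w=100) cum 100
  y=6 (Zone IV, w=55) cum 155
  y=8 (Zone VIII, w=4) cum 159
  y=11 (Zone VI, w=35) cum 194
  y=11 (Zone VII, w=40) cum 234
  y=15 (Zone V, w=150) cum 384  ← median
  y=18 (Zone II, w=50) cum 434
  y=21 (Zone III, w=60) cum 494
⇒ y* = 15

(14, 15)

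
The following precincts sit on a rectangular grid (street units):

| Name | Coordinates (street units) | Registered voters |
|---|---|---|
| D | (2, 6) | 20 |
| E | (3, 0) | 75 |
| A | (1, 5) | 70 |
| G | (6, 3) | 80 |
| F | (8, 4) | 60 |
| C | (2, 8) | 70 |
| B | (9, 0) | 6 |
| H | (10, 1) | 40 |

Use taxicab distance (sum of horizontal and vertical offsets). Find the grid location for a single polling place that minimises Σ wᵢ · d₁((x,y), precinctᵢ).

(3, 4)

Manhattan distance separates: Σwᵢ(|x−xᵢ|+|y−yᵢ|) = Σwᵢ|x−xᵢ| + Σwᵢ|y−yᵢ|, so x and y are optimised independently as 1-D weighted medians.
Total weight W = 421; half = 210.5.
x-coordinate, sorted with cumulative weight:
  x=1 (A, w=70) cum 70
  x=2 (D, w=20) cum 90
  x=2 (C, w=70) cum 160
  x=3 (E, w=75) cum 235  ← median
  x=6 (G, w=80) cum 315
  x=8 (F, w=60) cum 375
  x=9 (B, w=6) cum 381
  x=10 (H, w=40) cum 421
⇒ x* = 3
y-coordinate, sorted with cumulative weight:
  y=0 (E, w=75) cum 75
  y=0 (B, w=6) cum 81
  y=1 (H, w=40) cum 121
  y=3 (G, w=80) cum 201
  y=4 (F, w=60) cum 261  ← median
  y=5 (A, w=70) cum 331
  y=6 (D, w=20) cum 351
  y=8 (C, w=70) cum 421
⇒ y* = 4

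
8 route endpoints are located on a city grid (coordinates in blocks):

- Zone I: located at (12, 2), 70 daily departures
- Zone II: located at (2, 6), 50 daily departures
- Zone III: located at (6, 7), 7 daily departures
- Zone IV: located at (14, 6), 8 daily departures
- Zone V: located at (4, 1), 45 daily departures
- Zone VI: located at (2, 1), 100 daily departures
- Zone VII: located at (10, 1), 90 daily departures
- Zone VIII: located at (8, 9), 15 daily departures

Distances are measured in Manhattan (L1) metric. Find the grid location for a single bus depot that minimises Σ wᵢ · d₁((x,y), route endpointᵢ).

Manhattan distance separates: Σwᵢ(|x−xᵢ|+|y−yᵢ|) = Σwᵢ|x−xᵢ| + Σwᵢ|y−yᵢ|, so x and y are optimised independently as 1-D weighted medians.
Total weight W = 385; half = 192.5.
x-coordinate, sorted with cumulative weight:
  x=2 (Zone II, w=50) cum 50
  x=2 (Zone VI, w=100) cum 150
  x=4 (Zone V, w=45) cum 195  ← median
  x=6 (Zone III, w=7) cum 202
  x=8 (Zone VIII, w=15) cum 217
  x=10 (Zone VII, w=90) cum 307
  x=12 (Zone I, w=70) cum 377
  x=14 (Zone IV, w=8) cum 385
⇒ x* = 4
y-coordinate, sorted with cumulative weight:
  y=1 (Zone V, w=45) cum 45
  y=1 (Zone VI, w=100) cum 145
  y=1 (Zone VII, w=90) cum 235  ← median
  y=2 (Zone I, w=70) cum 305
  y=6 (Zone II, w=50) cum 355
  y=6 (Zone IV, w=8) cum 363
  y=7 (Zone III, w=7) cum 370
  y=9 (Zone VIII, w=15) cum 385
⇒ y* = 1

(4, 1)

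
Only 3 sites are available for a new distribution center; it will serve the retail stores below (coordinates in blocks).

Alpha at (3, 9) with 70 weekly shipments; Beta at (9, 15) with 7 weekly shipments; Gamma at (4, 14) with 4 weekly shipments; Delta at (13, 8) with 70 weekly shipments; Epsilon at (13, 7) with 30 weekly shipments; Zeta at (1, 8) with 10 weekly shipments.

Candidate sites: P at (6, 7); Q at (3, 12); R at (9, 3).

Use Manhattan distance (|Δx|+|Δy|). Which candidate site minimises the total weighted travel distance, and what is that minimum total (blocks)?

Total weighted distance at each candidate:
  P (6, 7): total = 1293
  Q (3, 12): total = 1775
  R (9, 3): total = 1988
Minimum is at P with total 1293 blocks.

P, total 1293 blocks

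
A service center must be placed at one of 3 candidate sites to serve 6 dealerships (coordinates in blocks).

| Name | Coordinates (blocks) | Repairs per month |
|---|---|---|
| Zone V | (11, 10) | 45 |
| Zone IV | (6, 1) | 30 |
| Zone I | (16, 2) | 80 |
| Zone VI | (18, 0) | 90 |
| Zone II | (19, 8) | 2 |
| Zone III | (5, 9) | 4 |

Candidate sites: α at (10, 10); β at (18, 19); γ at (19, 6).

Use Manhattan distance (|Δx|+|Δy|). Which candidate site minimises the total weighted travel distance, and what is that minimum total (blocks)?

Total weighted distance at each candidate:
  α (10, 10): total = 3221
  β (18, 19): total = 4966
  γ (19, 6): total = 2342
Minimum is at γ with total 2342 blocks.

γ, total 2342 blocks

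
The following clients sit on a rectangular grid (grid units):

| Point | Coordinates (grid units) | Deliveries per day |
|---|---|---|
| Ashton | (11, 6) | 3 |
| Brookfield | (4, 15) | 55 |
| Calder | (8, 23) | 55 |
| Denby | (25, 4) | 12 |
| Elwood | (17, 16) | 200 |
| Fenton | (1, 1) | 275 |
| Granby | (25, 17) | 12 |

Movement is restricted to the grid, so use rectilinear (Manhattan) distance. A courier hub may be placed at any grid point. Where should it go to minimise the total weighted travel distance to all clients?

(4, 15)

Manhattan distance separates: Σwᵢ(|x−xᵢ|+|y−yᵢ|) = Σwᵢ|x−xᵢ| + Σwᵢ|y−yᵢ|, so x and y are optimised independently as 1-D weighted medians.
Total weight W = 612; half = 306.
x-coordinate, sorted with cumulative weight:
  x=1 (Fenton, w=275) cum 275
  x=4 (Brookfield, w=55) cum 330  ← median
  x=8 (Calder, w=55) cum 385
  x=11 (Ashton, w=3) cum 388
  x=17 (Elwood, w=200) cum 588
  x=25 (Denby, w=12) cum 600
  x=25 (Granby, w=12) cum 612
⇒ x* = 4
y-coordinate, sorted with cumulative weight:
  y=1 (Fenton, w=275) cum 275
  y=4 (Denby, w=12) cum 287
  y=6 (Ashton, w=3) cum 290
  y=15 (Brookfield, w=55) cum 345  ← median
  y=16 (Elwood, w=200) cum 545
  y=17 (Granby, w=12) cum 557
  y=23 (Calder, w=55) cum 612
⇒ y* = 15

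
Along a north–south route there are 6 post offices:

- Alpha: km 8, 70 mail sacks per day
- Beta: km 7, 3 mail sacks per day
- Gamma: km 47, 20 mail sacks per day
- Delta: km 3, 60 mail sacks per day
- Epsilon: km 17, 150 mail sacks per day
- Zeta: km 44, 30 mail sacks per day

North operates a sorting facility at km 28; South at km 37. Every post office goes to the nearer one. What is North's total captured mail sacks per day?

283

The indifferent point is the midpoint (28+37)/2 = 32.5; post offices left of it (closer to North at 28) go to North, those right go to South.
  Delta at 3 (w=60) → North
  Beta at 7 (w=3) → North
  Alpha at 8 (w=70) → North
  Epsilon at 17 (w=150) → North
  Zeta at 44 (w=30) → South
  Gamma at 47 (w=20) → South
North captures 283; South captures 50.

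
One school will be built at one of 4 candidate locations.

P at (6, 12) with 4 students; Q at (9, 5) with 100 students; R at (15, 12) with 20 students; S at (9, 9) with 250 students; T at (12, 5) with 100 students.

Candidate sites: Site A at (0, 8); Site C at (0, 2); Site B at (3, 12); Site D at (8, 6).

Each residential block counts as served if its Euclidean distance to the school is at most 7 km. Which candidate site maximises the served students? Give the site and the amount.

Site D, covering 454

Coverage radius r = 7 km; a point is covered iff (Δx)²+(Δy)² ≤ 7² = 49.
  Site A (0, 8): covers {none} → 0
  Site C (0, 2): covers {none} → 0
  Site B (3, 12): covers {P, S} → 254
  Site D (8, 6): covers {P, Q, S, T} → 454
Maximum coverage at Site D: 454 students.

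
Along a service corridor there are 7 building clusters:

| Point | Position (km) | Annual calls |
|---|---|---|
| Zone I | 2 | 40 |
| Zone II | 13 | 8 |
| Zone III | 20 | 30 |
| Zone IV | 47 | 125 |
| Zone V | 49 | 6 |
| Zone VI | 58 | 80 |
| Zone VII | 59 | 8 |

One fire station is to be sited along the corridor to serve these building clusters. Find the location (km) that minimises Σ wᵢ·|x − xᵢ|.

For a sum of weighted absolute distances on a line, the optimum is the weighted median (not the mean). Total weight W = 297; half-weight = 148.5.
Sort by position and accumulate weight:
  km 2 (Zone I, w=40) → cum 40
  km 13 (Zone II, w=8) → cum 48
  km 20 (Zone III, w=30) → cum 78
  km 47 (Zone IV, w=125) → cum 203  ≥ 148.5 → median here
  km 49 (Zone V, w=6) → cum 209
  km 58 (Zone VI, w=80) → cum 289
  km 59 (Zone VII, w=8) → cum 297
Optimal location: km 47.

x = 47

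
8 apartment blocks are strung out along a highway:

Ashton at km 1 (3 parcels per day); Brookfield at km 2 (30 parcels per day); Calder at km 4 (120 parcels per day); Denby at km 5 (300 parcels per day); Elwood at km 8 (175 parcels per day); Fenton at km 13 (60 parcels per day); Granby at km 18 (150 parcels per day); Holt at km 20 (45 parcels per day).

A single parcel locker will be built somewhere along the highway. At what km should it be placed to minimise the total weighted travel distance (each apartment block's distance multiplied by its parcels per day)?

x = 5

For a sum of weighted absolute distances on a line, the optimum is the weighted median (not the mean). Total weight W = 883; half-weight = 441.5.
Sort by position and accumulate weight:
  km 1 (Ashton, w=3) → cum 3
  km 2 (Brookfield, w=30) → cum 33
  km 4 (Calder, w=120) → cum 153
  km 5 (Denby, w=300) → cum 453  ≥ 441.5 → median here
  km 8 (Elwood, w=175) → cum 628
  km 13 (Fenton, w=60) → cum 688
  km 18 (Granby, w=150) → cum 838
  km 20 (Holt, w=45) → cum 883
Optimal location: km 5.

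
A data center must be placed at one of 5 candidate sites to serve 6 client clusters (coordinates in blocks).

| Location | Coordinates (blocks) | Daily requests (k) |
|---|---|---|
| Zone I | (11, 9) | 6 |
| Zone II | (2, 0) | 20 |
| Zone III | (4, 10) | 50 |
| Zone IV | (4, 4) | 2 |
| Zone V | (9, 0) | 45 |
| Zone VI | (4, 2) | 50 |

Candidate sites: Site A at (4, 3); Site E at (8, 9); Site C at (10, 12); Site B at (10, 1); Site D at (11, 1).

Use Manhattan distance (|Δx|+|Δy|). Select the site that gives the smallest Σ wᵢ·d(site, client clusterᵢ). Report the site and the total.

Total weighted distance at each candidate:
  Site A (4, 3): total = 940
  Site E (8, 9): total = 1586
  Site C (10, 12): total = 2237
  Site B (10, 1): total = 1442
  Site D (11, 1): total = 1603
Minimum is at Site A with total 940 blocks.

Site A, total 940 blocks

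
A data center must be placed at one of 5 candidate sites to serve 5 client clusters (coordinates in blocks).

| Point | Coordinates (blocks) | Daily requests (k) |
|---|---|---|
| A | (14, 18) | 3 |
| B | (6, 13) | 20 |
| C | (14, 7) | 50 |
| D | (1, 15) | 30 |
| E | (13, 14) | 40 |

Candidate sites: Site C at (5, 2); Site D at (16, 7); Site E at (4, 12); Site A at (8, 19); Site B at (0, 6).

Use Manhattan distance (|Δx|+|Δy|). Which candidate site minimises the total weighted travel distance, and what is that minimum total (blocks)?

Total weighted distance at each candidate:
  Site C (5, 2): total = 2325
  Site D (16, 7): total = 1549
  Site E (4, 12): total = 1478
  Site A (8, 19): total = 1811
  Site B (0, 6): total = 2228
Minimum is at Site E with total 1478 blocks.

Site E, total 1478 blocks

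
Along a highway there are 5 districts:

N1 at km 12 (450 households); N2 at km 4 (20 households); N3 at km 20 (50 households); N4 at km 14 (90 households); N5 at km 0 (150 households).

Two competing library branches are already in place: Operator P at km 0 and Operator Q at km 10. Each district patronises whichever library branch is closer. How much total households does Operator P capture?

170

The indifferent point is the midpoint (0+10)/2 = 5; districts left of it (closer to Operator P at 0) go to Operator P, those right go to Operator Q.
  N5 at 0 (w=150) → Operator P
  N2 at 4 (w=20) → Operator P
  N1 at 12 (w=450) → Operator Q
  N4 at 14 (w=90) → Operator Q
  N3 at 20 (w=50) → Operator Q
Operator P captures 170; Operator Q captures 590.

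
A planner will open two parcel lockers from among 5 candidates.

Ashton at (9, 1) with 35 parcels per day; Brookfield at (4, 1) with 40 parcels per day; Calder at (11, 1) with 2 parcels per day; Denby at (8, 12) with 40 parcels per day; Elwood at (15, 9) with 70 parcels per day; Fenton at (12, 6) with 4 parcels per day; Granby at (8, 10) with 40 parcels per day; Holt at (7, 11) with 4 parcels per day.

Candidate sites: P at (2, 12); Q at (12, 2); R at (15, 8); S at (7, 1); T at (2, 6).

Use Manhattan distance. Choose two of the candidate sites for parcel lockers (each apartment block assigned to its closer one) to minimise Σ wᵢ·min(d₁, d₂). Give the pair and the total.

{R, S}, total 1128

Evaluate every pair (each demand assigned to the nearer of the two):
  {R, S}: total = 1128
  {Q, R}: total = 1434
  {R, T}: total = 1652
  {P, R}: total = 1671
  {P, Q}: total = 1804
  {Q, S}: total = 1830
  {P, S}: total = 1942
  {Q, T}: total = 2060
  {S, T}: total = 2278
  {P, T}: total = 2472
Best pair: {R, S} with total 1128.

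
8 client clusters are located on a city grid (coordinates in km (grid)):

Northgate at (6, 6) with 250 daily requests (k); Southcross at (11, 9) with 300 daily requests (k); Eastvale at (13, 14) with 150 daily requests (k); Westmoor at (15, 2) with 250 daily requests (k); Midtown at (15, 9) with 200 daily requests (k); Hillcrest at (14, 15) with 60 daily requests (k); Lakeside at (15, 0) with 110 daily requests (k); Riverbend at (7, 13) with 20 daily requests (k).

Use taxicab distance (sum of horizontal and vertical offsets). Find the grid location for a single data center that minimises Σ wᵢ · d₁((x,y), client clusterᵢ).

Manhattan distance separates: Σwᵢ(|x−xᵢ|+|y−yᵢ|) = Σwᵢ|x−xᵢ| + Σwᵢ|y−yᵢ|, so x and y are optimised independently as 1-D weighted medians.
Total weight W = 1340; half = 670.
x-coordinate, sorted with cumulative weight:
  x=6 (Northgate, w=250) cum 250
  x=7 (Riverbend, w=20) cum 270
  x=11 (Southcross, w=300) cum 570
  x=13 (Eastvale, w=150) cum 720  ← median
  x=14 (Hillcrest, w=60) cum 780
  x=15 (Westmoor, w=250) cum 1030
  x=15 (Midtown, w=200) cum 1230
  x=15 (Lakeside, w=110) cum 1340
⇒ x* = 13
y-coordinate, sorted with cumulative weight:
  y=0 (Lakeside, w=110) cum 110
  y=2 (Westmoor, w=250) cum 360
  y=6 (Northgate, w=250) cum 610
  y=9 (Southcross, w=300) cum 910  ← median
  y=9 (Midtown, w=200) cum 1110
  y=13 (Riverbend, w=20) cum 1130
  y=14 (Eastvale, w=150) cum 1280
  y=15 (Hillcrest, w=60) cum 1340
⇒ y* = 9

(13, 9)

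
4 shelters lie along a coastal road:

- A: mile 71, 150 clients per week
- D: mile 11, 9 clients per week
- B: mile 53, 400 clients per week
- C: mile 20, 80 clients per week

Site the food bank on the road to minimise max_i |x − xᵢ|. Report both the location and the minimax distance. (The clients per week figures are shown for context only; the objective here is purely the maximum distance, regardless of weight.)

location 41, max distance 30

The 1-center on a line is the midpoint of the two extreme points: leftmost at 11, rightmost at 71.
Optimal location = (11 + 71)/2 = 41; maximum distance = (71 − 11)/2 = 30.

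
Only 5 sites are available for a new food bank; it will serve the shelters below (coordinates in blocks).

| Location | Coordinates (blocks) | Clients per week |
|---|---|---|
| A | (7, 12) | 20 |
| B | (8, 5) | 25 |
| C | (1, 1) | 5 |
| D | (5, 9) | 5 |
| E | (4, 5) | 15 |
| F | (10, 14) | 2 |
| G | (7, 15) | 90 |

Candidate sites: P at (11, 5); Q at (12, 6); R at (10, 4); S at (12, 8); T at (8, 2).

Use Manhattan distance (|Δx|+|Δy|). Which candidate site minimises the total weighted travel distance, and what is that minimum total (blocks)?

S, total 1746 blocks

Total weighted distance at each candidate:
  P (11, 5): total = 1800
  Q (12, 6): total = 1890
  R (10, 4): total = 1790
  S (12, 8): total = 1746
  T (8, 2): total = 1778
Minimum is at S with total 1746 blocks.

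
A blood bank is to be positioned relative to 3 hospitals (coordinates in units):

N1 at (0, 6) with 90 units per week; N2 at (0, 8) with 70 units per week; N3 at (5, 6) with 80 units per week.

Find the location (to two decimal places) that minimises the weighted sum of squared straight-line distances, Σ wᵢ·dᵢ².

(1.67, 6.58)

The minimiser of Σwᵢ‖p−pᵢ‖² is the weighted centroid p* = (Σwᵢpᵢ)/(Σwᵢ).
Σwᵢ = 240.
Σwᵢxᵢ = 90·0 + 70·0 + 80·5 = 400.
Σwᵢyᵢ = 90·6 + 70·8 + 80·6 = 1580.
x* = 400/240 = 1.67, y* = 1580/240 = 6.58.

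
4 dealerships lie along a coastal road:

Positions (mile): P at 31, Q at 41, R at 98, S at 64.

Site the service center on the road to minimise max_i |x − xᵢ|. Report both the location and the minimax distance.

location 64.5, max distance 33.5

The 1-center on a line is the midpoint of the two extreme points: leftmost at 31, rightmost at 98.
Optimal location = (31 + 98)/2 = 64.5; maximum distance = (98 − 31)/2 = 33.5.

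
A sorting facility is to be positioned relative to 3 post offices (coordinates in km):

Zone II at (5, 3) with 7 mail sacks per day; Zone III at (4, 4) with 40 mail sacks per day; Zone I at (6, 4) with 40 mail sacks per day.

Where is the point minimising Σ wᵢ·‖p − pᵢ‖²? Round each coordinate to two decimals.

(5.00, 3.92)

The minimiser of Σwᵢ‖p−pᵢ‖² is the weighted centroid p* = (Σwᵢpᵢ)/(Σwᵢ).
Σwᵢ = 87.
Σwᵢxᵢ = 7·5 + 40·4 + 40·6 = 435.
Σwᵢyᵢ = 7·3 + 40·4 + 40·4 = 341.
x* = 435/87 = 5.00, y* = 341/87 = 3.92.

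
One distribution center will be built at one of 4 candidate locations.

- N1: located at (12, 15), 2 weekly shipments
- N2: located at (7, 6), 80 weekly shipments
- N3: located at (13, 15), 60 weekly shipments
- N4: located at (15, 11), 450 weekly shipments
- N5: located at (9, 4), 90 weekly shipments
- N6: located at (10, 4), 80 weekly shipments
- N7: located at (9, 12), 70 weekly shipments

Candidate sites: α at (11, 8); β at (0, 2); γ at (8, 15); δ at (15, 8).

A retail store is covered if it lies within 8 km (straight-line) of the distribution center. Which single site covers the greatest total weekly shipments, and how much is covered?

α, covering 832

Coverage radius r = 8 km; a point is covered iff (Δx)²+(Δy)² ≤ 8² = 64.
  α (11, 8): covers {N1, N2, N3, N4, N5, N6, N7} → 832
  β (0, 2): covers {none} → 0
  γ (8, 15): covers {N1, N3, N7} → 132
  δ (15, 8): covers {N1, N3, N4, N5, N6, N7} → 752
Maximum coverage at α: 832 weekly shipments.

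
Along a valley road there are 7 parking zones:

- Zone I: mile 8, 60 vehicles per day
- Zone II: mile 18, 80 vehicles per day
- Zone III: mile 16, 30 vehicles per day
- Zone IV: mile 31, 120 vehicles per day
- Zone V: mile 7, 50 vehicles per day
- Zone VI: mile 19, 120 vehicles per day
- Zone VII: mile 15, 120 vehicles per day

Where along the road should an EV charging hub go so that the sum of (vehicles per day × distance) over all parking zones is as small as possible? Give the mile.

For a sum of weighted absolute distances on a line, the optimum is the weighted median (not the mean). Total weight W = 580; half-weight = 290.
Sort by position and accumulate weight:
  mile 7 (Zone V, w=50) → cum 50
  mile 8 (Zone I, w=60) → cum 110
  mile 15 (Zone VII, w=120) → cum 230
  mile 16 (Zone III, w=30) → cum 260
  mile 18 (Zone II, w=80) → cum 340  ≥ 290 → median here
  mile 19 (Zone VI, w=120) → cum 460
  mile 31 (Zone IV, w=120) → cum 580
Optimal location: mile 18.

x = 18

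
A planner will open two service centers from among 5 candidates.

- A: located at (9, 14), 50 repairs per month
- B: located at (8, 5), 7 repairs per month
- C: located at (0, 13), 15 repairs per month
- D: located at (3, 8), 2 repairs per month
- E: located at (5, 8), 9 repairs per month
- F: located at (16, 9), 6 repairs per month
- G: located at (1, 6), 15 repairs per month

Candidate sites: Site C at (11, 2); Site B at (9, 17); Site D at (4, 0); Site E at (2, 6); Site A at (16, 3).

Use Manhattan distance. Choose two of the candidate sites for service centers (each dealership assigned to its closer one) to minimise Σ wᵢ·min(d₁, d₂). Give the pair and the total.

{Site B, Site E}, total 490

Evaluate every pair (each demand assigned to the nearer of the two):
  {Site B, Site E}: total = 490
  {Site B, Site D}: total = 732
  {Site C, Site B}: total = 805
  {Site B, Site A}: total = 868
  {Site C, Site E}: total = 1015
  {Site E, Site A}: total = 1036
  {Site D, Site E}: total = 1102
  {Site C, Site D}: total = 1303
  {Site C, Site A}: total = 1454
  {Site D, Site A}: total = 1488
Best pair: {Site B, Site E} with total 490.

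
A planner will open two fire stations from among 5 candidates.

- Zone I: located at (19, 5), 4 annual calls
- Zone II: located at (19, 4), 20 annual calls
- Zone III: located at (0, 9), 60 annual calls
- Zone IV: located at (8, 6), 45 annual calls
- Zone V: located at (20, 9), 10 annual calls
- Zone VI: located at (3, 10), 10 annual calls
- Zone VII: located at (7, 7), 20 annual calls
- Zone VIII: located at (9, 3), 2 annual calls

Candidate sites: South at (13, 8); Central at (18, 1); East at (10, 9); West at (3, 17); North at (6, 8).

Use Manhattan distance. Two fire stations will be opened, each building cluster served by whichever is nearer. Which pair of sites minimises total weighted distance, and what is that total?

Evaluate every pair (each demand assigned to the nearer of the two):
  {Central, North}: total = 906
  {South, North}: total = 1022
  {East, North}: total = 1136
  {Central, East}: total = 1219
  {West, North}: total = 1260
  {South, East}: total = 1335
  {East, West}: total = 1441
  {South, West}: total = 1519
  {South, Central}: total = 1613
  {Central, West}: total = 1907
Best pair: {Central, North} with total 906.

{Central, North}, total 906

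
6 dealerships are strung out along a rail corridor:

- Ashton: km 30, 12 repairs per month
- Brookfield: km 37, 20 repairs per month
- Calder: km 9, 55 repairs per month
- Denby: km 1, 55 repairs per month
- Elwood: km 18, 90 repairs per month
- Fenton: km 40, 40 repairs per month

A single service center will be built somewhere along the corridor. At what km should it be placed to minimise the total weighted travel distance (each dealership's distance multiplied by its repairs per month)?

x = 18

For a sum of weighted absolute distances on a line, the optimum is the weighted median (not the mean). Total weight W = 272; half-weight = 136.
Sort by position and accumulate weight:
  km 1 (Denby, w=55) → cum 55
  km 9 (Calder, w=55) → cum 110
  km 18 (Elwood, w=90) → cum 200  ≥ 136 → median here
  km 30 (Ashton, w=12) → cum 212
  km 37 (Brookfield, w=20) → cum 232
  km 40 (Fenton, w=40) → cum 272
Optimal location: km 18.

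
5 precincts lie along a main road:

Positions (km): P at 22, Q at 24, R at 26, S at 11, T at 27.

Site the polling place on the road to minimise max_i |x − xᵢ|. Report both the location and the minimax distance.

The 1-center on a line is the midpoint of the two extreme points: leftmost at 11, rightmost at 27.
Optimal location = (11 + 27)/2 = 19; maximum distance = (27 − 11)/2 = 8.

location 19, max distance 8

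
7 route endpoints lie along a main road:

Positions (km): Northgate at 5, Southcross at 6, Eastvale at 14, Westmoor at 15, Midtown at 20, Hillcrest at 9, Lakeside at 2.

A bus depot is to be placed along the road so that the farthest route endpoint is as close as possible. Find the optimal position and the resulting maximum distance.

location 11, max distance 9

The 1-center on a line is the midpoint of the two extreme points: leftmost at 2, rightmost at 20.
Optimal location = (2 + 20)/2 = 11; maximum distance = (20 − 2)/2 = 9.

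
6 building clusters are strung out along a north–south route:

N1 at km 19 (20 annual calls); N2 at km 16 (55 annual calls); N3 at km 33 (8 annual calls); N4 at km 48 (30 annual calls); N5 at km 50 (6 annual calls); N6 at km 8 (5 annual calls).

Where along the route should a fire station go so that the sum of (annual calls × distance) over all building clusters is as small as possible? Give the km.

For a sum of weighted absolute distances on a line, the optimum is the weighted median (not the mean). Total weight W = 124; half-weight = 62.
Sort by position and accumulate weight:
  km 8 (N6, w=5) → cum 5
  km 16 (N2, w=55) → cum 60
  km 19 (N1, w=20) → cum 80  ≥ 62 → median here
  km 33 (N3, w=8) → cum 88
  km 48 (N4, w=30) → cum 118
  km 50 (N5, w=6) → cum 124
Optimal location: km 19.

x = 19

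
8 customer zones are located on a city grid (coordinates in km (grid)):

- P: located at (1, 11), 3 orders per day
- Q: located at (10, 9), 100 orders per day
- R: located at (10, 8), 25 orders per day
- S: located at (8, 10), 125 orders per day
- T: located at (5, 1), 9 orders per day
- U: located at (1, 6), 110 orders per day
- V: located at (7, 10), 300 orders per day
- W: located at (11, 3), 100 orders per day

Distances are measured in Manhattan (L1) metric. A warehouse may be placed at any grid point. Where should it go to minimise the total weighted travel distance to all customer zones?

(7, 10)

Manhattan distance separates: Σwᵢ(|x−xᵢ|+|y−yᵢ|) = Σwᵢ|x−xᵢ| + Σwᵢ|y−yᵢ|, so x and y are optimised independently as 1-D weighted medians.
Total weight W = 772; half = 386.
x-coordinate, sorted with cumulative weight:
  x=1 (P, w=3) cum 3
  x=1 (U, w=110) cum 113
  x=5 (T, w=9) cum 122
  x=7 (V, w=300) cum 422  ← median
  x=8 (S, w=125) cum 547
  x=10 (Q, w=100) cum 647
  x=10 (R, w=25) cum 672
  x=11 (W, w=100) cum 772
⇒ x* = 7
y-coordinate, sorted with cumulative weight:
  y=1 (T, w=9) cum 9
  y=3 (W, w=100) cum 109
  y=6 (U, w=110) cum 219
  y=8 (R, w=25) cum 244
  y=9 (Q, w=100) cum 344
  y=10 (S, w=125) cum 469  ← median
  y=10 (V, w=300) cum 769
  y=11 (P, w=3) cum 772
⇒ y* = 10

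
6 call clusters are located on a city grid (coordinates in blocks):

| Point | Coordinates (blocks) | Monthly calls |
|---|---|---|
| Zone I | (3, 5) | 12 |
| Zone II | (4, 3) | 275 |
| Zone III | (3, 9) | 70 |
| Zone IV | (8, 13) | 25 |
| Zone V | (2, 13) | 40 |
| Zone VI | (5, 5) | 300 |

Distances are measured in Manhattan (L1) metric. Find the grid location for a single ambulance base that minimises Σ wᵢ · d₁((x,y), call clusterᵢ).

(4, 5)

Manhattan distance separates: Σwᵢ(|x−xᵢ|+|y−yᵢ|) = Σwᵢ|x−xᵢ| + Σwᵢ|y−yᵢ|, so x and y are optimised independently as 1-D weighted medians.
Total weight W = 722; half = 361.
x-coordinate, sorted with cumulative weight:
  x=2 (Zone V, w=40) cum 40
  x=3 (Zone I, w=12) cum 52
  x=3 (Zone III, w=70) cum 122
  x=4 (Zone II, w=275) cum 397  ← median
  x=5 (Zone VI, w=300) cum 697
  x=8 (Zone IV, w=25) cum 722
⇒ x* = 4
y-coordinate, sorted with cumulative weight:
  y=3 (Zone II, w=275) cum 275
  y=5 (Zone I, w=12) cum 287
  y=5 (Zone VI, w=300) cum 587  ← median
  y=9 (Zone III, w=70) cum 657
  y=13 (Zone IV, w=25) cum 682
  y=13 (Zone V, w=40) cum 722
⇒ y* = 5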